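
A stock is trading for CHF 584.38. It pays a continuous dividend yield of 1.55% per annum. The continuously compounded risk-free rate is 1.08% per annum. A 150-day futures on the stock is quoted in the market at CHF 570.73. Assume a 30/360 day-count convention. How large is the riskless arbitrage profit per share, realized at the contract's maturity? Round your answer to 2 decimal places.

CHF 12.51 per share

Fair futures: F* = S·e^(carry·T), with carry = (r − q) = 0.0108 − 0.0155 = -0.0047
F* = 584.38 · e^(-0.0047 × 150/360) = 584.38 · e^-0.001958 = 584.38 × 0.998044 = CHF 583.2370
Market CHF 570.73 < fair CHF 583.2370: forward underpriced → reverse cash-and-carry (short spot, go long the forward).
At maturity, profit = |F_mkt − F*| = |570.73 − 583.2370| = CHF 12.51 per share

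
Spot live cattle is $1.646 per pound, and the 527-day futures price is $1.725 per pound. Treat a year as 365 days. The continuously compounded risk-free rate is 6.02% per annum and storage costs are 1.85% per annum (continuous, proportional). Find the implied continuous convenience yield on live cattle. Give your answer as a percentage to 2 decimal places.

F = S·e^((r+u−y)T) ⇒ (r+u−y) = ln(F/S)/T
ln(1.725/1.646) = 0.046879; /T ⇒ 0.032468
y = r + u − ln(F/S)/T = 0.0602 + 0.0185 − 0.032468 = 0.046232
y = 4.62%

4.62%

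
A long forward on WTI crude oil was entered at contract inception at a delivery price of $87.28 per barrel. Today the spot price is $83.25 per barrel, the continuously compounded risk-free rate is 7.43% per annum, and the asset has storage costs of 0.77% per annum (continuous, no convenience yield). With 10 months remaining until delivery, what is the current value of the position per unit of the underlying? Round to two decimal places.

$1.75 per barrel

Current fair forward for the remaining 10 months: F = S·e^((r + u)·T), (r + u) = 0.0743 + 0.0077 = 0.0820
F = 83.25 · e^(0.0820 × 10/12) = 83.25 × 1.070722 = 89.1376
Value of long forward = (F − K)·e^(−rT) = (89.1376 − 87.28) · e^(−0.0743·10/12)
= 1.8576 × 0.939961 = 1.75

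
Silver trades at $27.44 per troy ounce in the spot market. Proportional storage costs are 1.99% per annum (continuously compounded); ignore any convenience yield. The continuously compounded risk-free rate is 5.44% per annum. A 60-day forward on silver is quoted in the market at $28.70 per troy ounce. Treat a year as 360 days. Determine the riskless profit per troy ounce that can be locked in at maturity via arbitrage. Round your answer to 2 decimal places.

Fair forward: F* = S·e^(carry·T), with carry = (r + u) = 0.0544 + 0.0199 = 0.0743
F* = 27.44 · e^(0.0743 × 60/360) = 27.44 · e^0.012383 = 27.44 × 1.012460 = $27.7819
Market $28.70 > fair $27.7819: forward overpriced → cash-and-carry (buy spot, short the forward).
At maturity, profit = |F_mkt − F*| = |28.70 − 27.7819| = $0.92 per troy ounce

$0.92 per troy ounce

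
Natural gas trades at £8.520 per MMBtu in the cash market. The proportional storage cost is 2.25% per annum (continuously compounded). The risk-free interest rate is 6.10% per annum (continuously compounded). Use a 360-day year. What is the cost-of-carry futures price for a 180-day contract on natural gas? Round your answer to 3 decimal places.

Net carry = r + u − y = 0.0610 + 0.0225 − 0.0000 = 0.0835
F = S·e^((r+u−y)T) = 8.520 · e^(0.0835 × 180/360) = 8.520 · e^0.041750
= 8.520 × 1.042634 = £8.883 per MMBtu

£8.883 per MMBtu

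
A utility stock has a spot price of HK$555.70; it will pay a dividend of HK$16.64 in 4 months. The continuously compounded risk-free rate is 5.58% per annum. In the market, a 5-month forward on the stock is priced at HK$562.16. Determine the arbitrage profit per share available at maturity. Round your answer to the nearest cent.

HK$10.11 per share

PV(dividends) I = 16.64·e^(−0.0558·4/12) = 16.3334
Fair forward F* = (S − I)·e^(rT) = (555.70 − 16.3334)·e^0.023250 = 539.3666 × 1.023522 = 552.0536
Market HK$562.16 > fair 552.0536: forward overpriced → cash-and-carry (borrow at r, buy the stock and collect the dividends, short the forward).
Profit at T = |F_mkt − F*| = |562.16 − 552.0536| = HK$10.11 per share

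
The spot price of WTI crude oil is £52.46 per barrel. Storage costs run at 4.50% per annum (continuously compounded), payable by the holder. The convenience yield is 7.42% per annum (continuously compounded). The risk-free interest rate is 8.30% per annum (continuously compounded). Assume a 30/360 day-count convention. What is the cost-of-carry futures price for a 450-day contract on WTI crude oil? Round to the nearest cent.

Net carry = r + u − y = 0.0830 + 0.0450 − 0.0742 = 0.0538
F = S·e^((r+u−y)T) = 52.46 · e^(0.0538 × 450/360) = 52.46 · e^0.067250
= 52.46 × 1.069563 = £56.11 per barrel

£56.11 per barrel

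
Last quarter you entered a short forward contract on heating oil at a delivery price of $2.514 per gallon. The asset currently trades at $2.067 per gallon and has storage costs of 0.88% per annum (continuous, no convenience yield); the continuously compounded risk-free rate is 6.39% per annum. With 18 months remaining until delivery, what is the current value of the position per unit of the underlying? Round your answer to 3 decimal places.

Current fair forward for the remaining 18 months: F = S·e^((r + u)·T), (r + u) = 0.0639 + 0.0088 = 0.0727
F = 2.067 · e^(0.0727 × 18/12) = 2.067 × 1.115218 = 2.3052
Value of long forward = (F − K)·e^(−rT) = (2.3052 − 2.514) · e^(−0.0639·18/12)
= -0.2088 × 0.908600 = -0.190
Short position value = −(long value) = $0.190

$0.190 per gallon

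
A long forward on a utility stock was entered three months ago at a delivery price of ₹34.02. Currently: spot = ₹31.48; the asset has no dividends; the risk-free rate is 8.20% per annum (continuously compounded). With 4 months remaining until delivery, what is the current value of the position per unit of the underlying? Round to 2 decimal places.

Current fair forward for the remaining 4 months: F = S·e^(r·T), r = 0.0820
F = 31.48 · e^(0.0820 × 4/12) = 31.48 × 1.027710 = 32.3523
Value of long forward = (F − K)·e^(−rT) = (32.3523 − 34.02) · e^(−0.0820·4/12)
= -1.6677 × 0.973037 = -1.62

-₹1.62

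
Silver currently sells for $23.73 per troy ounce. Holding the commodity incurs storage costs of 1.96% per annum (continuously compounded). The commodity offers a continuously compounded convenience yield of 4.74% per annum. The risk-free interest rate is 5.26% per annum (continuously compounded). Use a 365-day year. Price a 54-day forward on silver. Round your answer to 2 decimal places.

$23.82 per troy ounce

Net carry = r + u − y = 0.0526 + 0.0196 − 0.0474 = 0.0248
F = S·e^((r+u−y)T) = 23.73 · e^(0.0248 × 54/365) = 23.73 · e^0.003669
= 23.73 × 1.003676 = $23.82 per troy ounce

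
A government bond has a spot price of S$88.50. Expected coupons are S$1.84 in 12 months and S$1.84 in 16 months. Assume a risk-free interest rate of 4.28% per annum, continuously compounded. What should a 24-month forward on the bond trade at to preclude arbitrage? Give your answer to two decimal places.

PV(coupons) I = 1.84·e^(−0.0428·12/12) + 1.84·e^(−0.0428·16/12)
I = 1.7629 + 1.7379 = 3.5008
F = (S − I)·e^(rT) = (88.50 − 3.5008) · e^(0.0428·24/12)
= 84.9992 · e^0.085600 = 84.9992 × 1.089370 = S$92.60

S$92.60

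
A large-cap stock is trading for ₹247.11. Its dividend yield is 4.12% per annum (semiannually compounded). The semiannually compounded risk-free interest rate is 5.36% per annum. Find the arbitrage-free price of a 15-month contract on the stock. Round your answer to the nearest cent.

F = S · (1+r/2)^(2T) / (1+q/2)^(2T)
= 247.11 × 1.068353 / 1.052298 = 247.11 × 1.015257
F = ₹250.88

₹250.88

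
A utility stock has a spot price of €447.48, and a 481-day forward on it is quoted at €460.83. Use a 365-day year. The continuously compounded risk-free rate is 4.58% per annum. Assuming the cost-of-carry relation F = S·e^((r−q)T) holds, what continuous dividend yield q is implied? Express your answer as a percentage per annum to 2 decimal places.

From F = S·e^((r−q)T): (r − q) = ln(F/S)/T
ln(460.83/447.48) = ln(1.029834) = 0.029398
(r − q) = 0.029398 / (481/365) = 0.022308
q = r − ln(F/S)/T = 0.0458 − 0.022308 = 0.023492
q = 2.35%

2.35%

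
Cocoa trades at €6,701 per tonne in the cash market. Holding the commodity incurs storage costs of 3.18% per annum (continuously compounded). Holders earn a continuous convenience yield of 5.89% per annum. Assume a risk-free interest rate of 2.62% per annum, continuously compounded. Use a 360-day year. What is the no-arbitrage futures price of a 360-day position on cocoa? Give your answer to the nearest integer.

€6,695 per tonne

Net carry = r + u − y = 0.0262 + 0.0318 − 0.0589 = -0.0009
F = S·e^((r+u−y)T) = 6701 · e^(-0.0009 × 360/360) = 6701 · e^-0.000900
= 6701 × 0.999100 = €6,695 per tonne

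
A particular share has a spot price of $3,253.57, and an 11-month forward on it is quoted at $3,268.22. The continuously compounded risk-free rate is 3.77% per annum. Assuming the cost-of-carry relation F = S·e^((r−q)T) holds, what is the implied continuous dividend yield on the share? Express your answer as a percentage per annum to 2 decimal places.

From F = S·e^((r−q)T): (r − q) = ln(F/S)/T
ln(3268.22/3253.57) = ln(1.004503) = 0.004493
(r − q) = 0.004493 / (11/12) = 0.004901
q = r − ln(F/S)/T = 0.0377 − 0.004901 = 0.032799
q = 3.28%

3.28%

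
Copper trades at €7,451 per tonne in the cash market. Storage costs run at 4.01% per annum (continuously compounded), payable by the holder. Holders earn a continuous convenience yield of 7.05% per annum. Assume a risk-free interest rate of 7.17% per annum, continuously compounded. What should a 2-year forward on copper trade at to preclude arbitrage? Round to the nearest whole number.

Net carry = r + u − y = 0.0717 + 0.0401 − 0.0705 = 0.0413
F = S·e^((r+u−y)T) = 7451 · e^(0.0413 × 2) = 7451 · e^0.082600
= 7451 × 1.086107 = €8,093 per tonne

€8,093 per tonne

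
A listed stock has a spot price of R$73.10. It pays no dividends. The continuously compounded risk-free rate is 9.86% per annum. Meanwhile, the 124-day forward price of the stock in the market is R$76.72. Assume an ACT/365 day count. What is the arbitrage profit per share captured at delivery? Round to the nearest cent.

Fair forward: F* = S·e^(carry·T), with carry = r = 0.0986
F* = 73.10 · e^(0.0986 × 124/365) = 73.10 · e^0.033497 = 73.10 × 1.034064 = R$75.5901
Market R$76.72 > fair R$75.5901: forward overpriced → cash-and-carry (buy spot, short the forward).
At maturity, profit = |F_mkt − F*| = |76.72 − 75.5901| = R$1.13 per share

R$1.13 per share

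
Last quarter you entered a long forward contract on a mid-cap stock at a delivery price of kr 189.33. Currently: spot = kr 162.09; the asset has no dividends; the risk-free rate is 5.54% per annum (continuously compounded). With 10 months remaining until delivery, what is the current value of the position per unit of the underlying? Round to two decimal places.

Current fair forward for the remaining 10 months: F = S·e^(r·T), r = 0.0554
F = 162.09 · e^(0.0554 × 10/12) = 162.09 × 1.047249 = 169.7486
Value of long forward = (F − K)·e^(−rT) = (169.7486 − 189.33) · e^(−0.0554·10/12)
= -19.5814 × 0.954883 = -18.70

-kr 18.70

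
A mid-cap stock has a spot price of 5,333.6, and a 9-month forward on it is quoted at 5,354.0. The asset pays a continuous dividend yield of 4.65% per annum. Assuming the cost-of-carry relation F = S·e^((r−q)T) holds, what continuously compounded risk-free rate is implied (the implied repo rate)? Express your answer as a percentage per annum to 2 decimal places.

From F = S·e^((r−q)T): (r − q) = ln(F/S)/T
ln(5354.0/5333.6) = ln(1.003825) = 0.003818
(r − q) = 0.003818 / (9/12) = 0.005091
r = ln(F/S)/T + q = 0.005091 + 0.0465 = 0.051591
r = 5.16%

5.16%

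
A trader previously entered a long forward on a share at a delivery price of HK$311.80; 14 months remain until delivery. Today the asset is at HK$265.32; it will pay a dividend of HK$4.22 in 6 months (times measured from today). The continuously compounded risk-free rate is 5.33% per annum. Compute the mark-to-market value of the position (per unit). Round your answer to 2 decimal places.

PV(remaining dividends) I = 4.22·e^(−0.0533·6/12) = 4.1090
Current forward F = (S − I)·e^(rT) = (265.32 − 4.1090)·e^(0.0533·14/12) = 261.2110 × 1.064157 = 277.9695
Value (long) = (F − K)·e^(−rT) = (277.9695 − 311.80) × 0.939711 = -31.7909
Value = -HK$31.79

-HK$31.79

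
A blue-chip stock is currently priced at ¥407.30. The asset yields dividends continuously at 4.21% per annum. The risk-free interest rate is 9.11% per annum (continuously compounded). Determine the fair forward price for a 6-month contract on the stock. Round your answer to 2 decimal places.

F = S·e^((r − q)T) = 407.30 · e^((0.0911 − 0.0421) × 6/12)
= 407.30 · e^0.024500 = 407.30 × 1.024803
F = ¥417.40

¥417.40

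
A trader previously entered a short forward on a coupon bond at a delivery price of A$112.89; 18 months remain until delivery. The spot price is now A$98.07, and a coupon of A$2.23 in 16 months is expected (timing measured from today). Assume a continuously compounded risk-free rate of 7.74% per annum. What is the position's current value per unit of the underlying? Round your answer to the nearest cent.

PV(remaining coupons) I = 2.23·e^(−0.0774·16/12) = 2.0113
Current forward F = (S − I)·e^(rT) = (98.07 − 2.0113)·e^(0.0774·18/12) = 96.0587 × 1.123108 = 107.8843
Value (long) = (F − K)·e^(−rT) = (107.8843 − 112.89) × 0.890386 = -4.4570
Short position value = −(long value) = A$4.46

A$4.46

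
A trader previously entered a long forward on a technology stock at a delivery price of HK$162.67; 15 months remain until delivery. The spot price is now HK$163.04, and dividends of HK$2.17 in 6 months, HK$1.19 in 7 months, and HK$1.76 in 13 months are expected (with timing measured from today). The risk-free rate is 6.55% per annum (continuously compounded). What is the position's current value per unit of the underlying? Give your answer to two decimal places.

PV(remaining dividends) I = 2.17·e^(−0.0655·6/12) + 1.19·e^(−0.0655·7/12) + 1.76·e^(−0.0655·13/12) = 4.8849
Current forward F = (S − I)·e^(rT) = (163.04 − 4.8849)·e^(0.0655·15/12) = 158.1551 × 1.085320 = 171.6489
Value (long) = (F − K)·e^(−rT) = (171.6489 − 162.67) × 0.921387 = 8.2730
Value = HK$8.27

HK$8.27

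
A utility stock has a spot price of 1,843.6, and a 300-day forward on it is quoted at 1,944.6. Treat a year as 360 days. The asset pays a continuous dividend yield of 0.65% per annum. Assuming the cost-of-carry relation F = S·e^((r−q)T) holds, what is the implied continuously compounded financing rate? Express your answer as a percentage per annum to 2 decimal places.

7.05%

From F = S·e^((r−q)T): (r − q) = ln(F/S)/T
ln(1944.6/1843.6) = ln(1.054784) = 0.053336
(r − q) = 0.053336 / (300/360) = 0.064003
r = ln(F/S)/T + q = 0.064003 + 0.0065 = 0.070503
r = 7.05%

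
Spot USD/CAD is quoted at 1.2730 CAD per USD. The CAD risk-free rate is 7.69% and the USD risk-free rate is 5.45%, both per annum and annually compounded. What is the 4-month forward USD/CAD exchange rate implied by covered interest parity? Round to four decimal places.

By covered interest parity, F = S · (1+r_CAD)^T / (1+r_USD)^T
= 1.2730 × 1.025003 / 1.017846 = 1.2730 × 1.007032
F = 1.2820 CAD per USD

1.2820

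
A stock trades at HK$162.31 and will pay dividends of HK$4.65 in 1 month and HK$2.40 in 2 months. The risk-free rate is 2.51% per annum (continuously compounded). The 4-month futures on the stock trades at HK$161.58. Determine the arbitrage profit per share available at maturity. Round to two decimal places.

HK$5.00 per share

PV(dividends) I = 4.65·e^(−0.0251·1/12) + 2.40·e^(−0.0251·2/12) = 7.0303
Fair futures F* = (S − I)·e^(rT) = (162.31 − 7.0303)·e^0.008367 = 155.2797 × 1.008402 = 156.5844
Market HK$161.58 > fair 156.5844: forward overpriced → cash-and-carry (borrow at r, buy the stock and collect the dividends, short the forward).
Profit at T = |F_mkt − F*| = |161.58 − 156.5844| = HK$5.00 per share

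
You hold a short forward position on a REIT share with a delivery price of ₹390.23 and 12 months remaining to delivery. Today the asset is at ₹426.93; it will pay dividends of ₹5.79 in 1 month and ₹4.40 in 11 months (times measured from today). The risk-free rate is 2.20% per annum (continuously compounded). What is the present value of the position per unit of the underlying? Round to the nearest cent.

PV(remaining dividends) I = 5.79·e^(−0.0220·1/12) + 4.40·e^(−0.0220·11/12) = 10.0916
Current forward F = (S − I)·e^(rT) = (426.93 − 10.0916)·e^(0.0220·12/12) = 416.8384 × 1.022244 = 426.1106
Value (long) = (F − K)·e^(−rT) = (426.1106 − 390.23) × 0.978240 = 35.0998
Short position value = −(long value) = -₹35.10

-₹35.10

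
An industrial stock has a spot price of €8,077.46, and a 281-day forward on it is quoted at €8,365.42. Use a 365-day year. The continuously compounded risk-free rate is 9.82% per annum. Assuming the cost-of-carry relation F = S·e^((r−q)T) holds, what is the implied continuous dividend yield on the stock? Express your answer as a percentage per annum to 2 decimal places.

5.27%

From F = S·e^((r−q)T): (r − q) = ln(F/S)/T
ln(8365.42/8077.46) = ln(1.035650) = 0.035029
(r − q) = 0.035029 / (281/365) = 0.045500
q = r − ln(F/S)/T = 0.0982 − 0.045500 = 0.052700
q = 5.27%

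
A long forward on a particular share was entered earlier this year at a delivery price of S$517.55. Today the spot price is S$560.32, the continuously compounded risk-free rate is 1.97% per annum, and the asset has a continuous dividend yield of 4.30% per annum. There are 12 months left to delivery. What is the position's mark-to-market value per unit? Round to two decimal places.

Current fair forward for the remaining 12 months: F = S·e^((r − q)·T), (r − q) = 0.0197 − 0.0430 = -0.0233
F = 560.32 · e^(-0.0233 × 12/12) = 560.32 × 0.976969 = 547.4153
Value of long forward = (F − K)·e^(−rT) = (547.4153 − 517.55) · e^(−0.0197·12/12)
= 29.8653 × 0.980493 = 29.28

S$29.28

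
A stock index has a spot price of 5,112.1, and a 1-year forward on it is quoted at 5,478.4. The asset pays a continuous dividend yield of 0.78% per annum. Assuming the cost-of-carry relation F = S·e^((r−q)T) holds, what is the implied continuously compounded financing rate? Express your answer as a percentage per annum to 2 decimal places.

From F = S·e^((r−q)T): (r − q) = ln(F/S)/T
ln(5478.4/5112.1) = ln(1.071654) = 0.069203
(r − q) = 0.069203 / (1) = 0.069203
r = ln(F/S)/T + q = 0.069203 + 0.0078 = 0.077003
r = 7.70%

7.70%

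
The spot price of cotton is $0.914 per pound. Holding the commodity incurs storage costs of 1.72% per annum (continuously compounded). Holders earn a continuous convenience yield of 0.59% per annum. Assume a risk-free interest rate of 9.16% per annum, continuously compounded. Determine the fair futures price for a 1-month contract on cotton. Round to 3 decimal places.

$0.922 per pound

Net carry = r + u − y = 0.0916 + 0.0172 − 0.0059 = 0.1029
F = S·e^((r+u−y)T) = 0.914 · e^(0.1029 × 1/12) = 0.914 · e^0.008575
= 0.914 × 1.008612 = $0.922 per pound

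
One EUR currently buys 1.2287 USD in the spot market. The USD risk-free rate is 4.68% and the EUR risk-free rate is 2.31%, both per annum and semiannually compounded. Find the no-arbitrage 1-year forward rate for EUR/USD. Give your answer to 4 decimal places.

1.2577

By covered interest parity, F = S · (1+r_USD/2)^(2T) / (1+r_EUR/2)^(2T)
= 1.2287 × 1.047348 / 1.023233 = 1.2287 × 1.023567
F = 1.2577 USD per EUR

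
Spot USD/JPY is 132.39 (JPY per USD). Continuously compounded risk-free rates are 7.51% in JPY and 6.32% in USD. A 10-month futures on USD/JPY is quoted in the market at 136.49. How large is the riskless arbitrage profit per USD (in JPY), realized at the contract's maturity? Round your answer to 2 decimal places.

2.78 per USD (in JPY)

Fair futures: F* = S·e^(carry·T), with carry = (r_JPY − r_USD) = 0.0751 − 0.0632 = 0.0119
F* = 132.39 · e^(0.0119 × 10/12) = 132.39 · e^0.009917 = 132.39 × 1.009966 = 133.7094
Market 136.49 > fair 133.7094: forward overpriced → cash-and-carry (buy spot, short the forward).
At maturity, profit = |F_mkt − F*| = |136.49 − 133.7094| = 2.78 per USD (in JPY)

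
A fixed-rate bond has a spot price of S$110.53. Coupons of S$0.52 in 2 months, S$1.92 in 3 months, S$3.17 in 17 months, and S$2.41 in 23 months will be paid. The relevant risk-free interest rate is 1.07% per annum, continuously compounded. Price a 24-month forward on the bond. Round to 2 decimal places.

S$104.83

PV(coupons) I = 0.52·e^(−0.0107·2/12) + 1.92·e^(−0.0107·3/12) + 3.17·e^(−0.0107·17/12) + 2.41·e^(−0.0107·23/12)
I = 0.5191 + 1.9149 + 3.1223 + 2.3611 = 7.9174
F = (S − I)·e^(rT) = (110.53 − 7.9174) · e^(0.0107·24/12)
= 102.6126 · e^0.021400 = 102.6126 × 1.021631 = S$104.83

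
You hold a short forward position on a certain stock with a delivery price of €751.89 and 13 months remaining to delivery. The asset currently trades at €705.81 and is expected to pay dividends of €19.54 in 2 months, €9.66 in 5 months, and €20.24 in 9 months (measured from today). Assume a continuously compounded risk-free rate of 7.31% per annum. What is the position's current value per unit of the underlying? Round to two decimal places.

PV(remaining dividends) I = 19.54·e^(−0.0731·2/12) + 9.66·e^(−0.0731·5/12) + 20.24·e^(−0.0731·9/12) = 47.8338
Current forward F = (S − I)·e^(rT) = (705.81 − 47.8338)·e^(0.0731·13/12) = 657.9762 × 1.082412 = 712.2013
Value (long) = (F − K)·e^(−rT) = (712.2013 − 751.89) × 0.923863 = -36.6669
Short position value = −(long value) = €36.67

€36.67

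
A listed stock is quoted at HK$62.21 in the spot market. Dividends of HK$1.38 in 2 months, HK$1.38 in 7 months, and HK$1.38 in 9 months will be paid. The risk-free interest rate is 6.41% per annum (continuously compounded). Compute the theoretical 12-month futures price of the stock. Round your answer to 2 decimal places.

PV(dividends) I = 1.38·e^(−0.0641·2/12) + 1.38·e^(−0.0641·7/12) + 1.38·e^(−0.0641·9/12)
I = 1.3653 + 1.3294 + 1.3152 = 4.0099
F = (S − I)·e^(rT) = (62.21 − 4.0099) · e^(0.0641·12/12)
= 58.2001 · e^0.064100 = 58.2001 × 1.066199 = HK$62.05

HK$62.05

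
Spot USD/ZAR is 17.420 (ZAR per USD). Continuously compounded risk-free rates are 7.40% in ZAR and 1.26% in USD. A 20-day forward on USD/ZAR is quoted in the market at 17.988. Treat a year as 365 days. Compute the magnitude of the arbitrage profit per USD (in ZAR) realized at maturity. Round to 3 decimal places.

0.509 per USD (in ZAR)

Fair forward: F* = S·e^(carry·T), with carry = (r_ZAR − r_USD) = 0.0740 − 0.0126 = 0.0614
F* = 17.420 · e^(0.0614 × 20/365) = 17.420 · e^0.003364 = 17.420 × 1.003370 = 17.4787
Market 17.988 > fair 17.4787: forward overpriced → cash-and-carry (buy spot, short the forward).
At maturity, profit = |F_mkt − F*| = |17.988 − 17.4787| = 0.509 per USD (in ZAR)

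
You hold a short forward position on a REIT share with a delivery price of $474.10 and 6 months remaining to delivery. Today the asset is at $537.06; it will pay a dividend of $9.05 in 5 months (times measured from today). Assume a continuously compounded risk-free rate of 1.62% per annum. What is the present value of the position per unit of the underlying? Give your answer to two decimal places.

PV(remaining dividends) I = 9.05·e^(−0.0162·5/12) = 8.9891
Current forward F = (S − I)·e^(rT) = (537.06 − 8.9891)·e^(0.0162·6/12) = 528.0709 × 1.008133 = 532.3657
Value (long) = (F − K)·e^(−rT) = (532.3657 − 474.10) × 0.991933 = 57.7957
Short position value = −(long value) = -$57.80

-$57.80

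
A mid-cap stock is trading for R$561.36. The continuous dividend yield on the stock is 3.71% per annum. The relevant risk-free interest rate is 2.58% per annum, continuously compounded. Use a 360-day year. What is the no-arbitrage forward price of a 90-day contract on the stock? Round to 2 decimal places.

R$559.78

F = S·e^((r − q)T) = 561.36 · e^((0.0258 − 0.0371) × 90/360)
= 561.36 · e^-0.002825 = 561.36 × 0.997179
F = R$559.78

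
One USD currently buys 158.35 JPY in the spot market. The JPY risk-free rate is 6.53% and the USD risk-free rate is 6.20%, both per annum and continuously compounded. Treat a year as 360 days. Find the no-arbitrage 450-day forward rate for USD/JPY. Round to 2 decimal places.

159.00

F = S·e^((r_JPY − r_USD)T) = 158.35 · e^((0.0653 − 0.0620) × 450/360)
= 158.35 · e^0.004125 = 158.35 × 1.004134
F = 159.00 JPY per USD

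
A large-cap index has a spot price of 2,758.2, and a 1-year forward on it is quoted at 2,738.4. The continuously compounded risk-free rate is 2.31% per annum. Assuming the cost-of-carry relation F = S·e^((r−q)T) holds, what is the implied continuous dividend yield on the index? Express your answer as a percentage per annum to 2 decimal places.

From F = S·e^((r−q)T): (r − q) = ln(F/S)/T
ln(2738.4/2758.2) = ln(0.992821) = -0.007205
(r − q) = -0.007205 / (1) = -0.007205
q = r − ln(F/S)/T = 0.0231 + 0.007205 = 0.030305
q = 3.03%

3.03%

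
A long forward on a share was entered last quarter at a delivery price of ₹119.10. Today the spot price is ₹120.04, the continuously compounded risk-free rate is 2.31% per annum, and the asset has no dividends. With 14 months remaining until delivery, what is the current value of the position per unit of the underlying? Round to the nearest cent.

Current fair forward for the remaining 14 months: F = S·e^(r·T), r = 0.0231
F = 120.04 · e^(0.0231 × 14/12) = 120.04 × 1.027316 = 123.3190
Value of long forward = (F − K)·e^(−rT) = (123.3190 − 119.10) · e^(−0.0231·14/12)
= 4.2190 × 0.973410 = 4.11

₹4.11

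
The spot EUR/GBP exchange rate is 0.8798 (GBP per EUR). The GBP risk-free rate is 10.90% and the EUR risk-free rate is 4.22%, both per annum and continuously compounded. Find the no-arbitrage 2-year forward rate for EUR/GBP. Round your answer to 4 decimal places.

F = S·e^((r_GBP − r_EUR)T) = 0.8798 · e^((0.1090 − 0.0422) × 2)
= 0.8798 · e^0.133600 = 0.8798 × 1.142936
F = 1.0056 GBP per EUR

1.0056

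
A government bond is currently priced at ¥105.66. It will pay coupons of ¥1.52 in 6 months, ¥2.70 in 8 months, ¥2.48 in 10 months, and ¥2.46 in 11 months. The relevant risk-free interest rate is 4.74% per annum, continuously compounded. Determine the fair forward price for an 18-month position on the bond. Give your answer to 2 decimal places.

¥103.95

PV(coupons) I = 1.52·e^(−0.0474·6/12) + 2.70·e^(−0.0474·8/12) + 2.48·e^(−0.0474·10/12) + 2.46·e^(−0.0474·11/12)
I = 1.4844 + 2.6160 + 2.3839 + 2.3554 = 8.8397
F = (S − I)·e^(rT) = (105.66 − 8.8397) · e^(0.0474·18/12)
= 96.8203 · e^0.071100 = 96.8203 × 1.073689 = ¥103.95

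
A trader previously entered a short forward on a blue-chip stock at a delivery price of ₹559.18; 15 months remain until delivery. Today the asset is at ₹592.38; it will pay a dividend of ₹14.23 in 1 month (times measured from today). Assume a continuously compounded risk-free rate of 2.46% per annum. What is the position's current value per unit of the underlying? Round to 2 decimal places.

PV(remaining dividends) I = 14.23·e^(−0.0246·1/12) = 14.2009
Current forward F = (S − I)·e^(rT) = (592.38 − 14.2009)·e^(0.0246·15/12) = 578.1791 × 1.031228 = 596.2345
Value (long) = (F − K)·e^(−rT) = (596.2345 − 559.18) × 0.969718 = 35.9324
Short position value = −(long value) = -₹35.93

-₹35.93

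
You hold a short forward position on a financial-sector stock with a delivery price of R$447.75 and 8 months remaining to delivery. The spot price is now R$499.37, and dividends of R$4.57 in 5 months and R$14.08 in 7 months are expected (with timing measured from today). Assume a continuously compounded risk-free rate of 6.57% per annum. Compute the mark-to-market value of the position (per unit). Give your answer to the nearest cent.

PV(remaining dividends) I = 4.57·e^(−0.0657·5/12) + 14.08·e^(−0.0657·7/12) = 17.9972
Current forward F = (S − I)·e^(rT) = (499.37 − 17.9972)·e^(0.0657·8/12) = 481.3728 × 1.044773 = 502.9253
Value (long) = (F − K)·e^(−rT) = (502.9253 − 447.75) × 0.957145 = 52.8108
Short position value = −(long value) = -R$52.81

-R$52.81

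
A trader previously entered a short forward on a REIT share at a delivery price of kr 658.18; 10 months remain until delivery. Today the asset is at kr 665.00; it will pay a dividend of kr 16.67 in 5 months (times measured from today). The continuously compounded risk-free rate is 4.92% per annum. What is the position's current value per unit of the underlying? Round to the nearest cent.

PV(remaining dividends) I = 16.67·e^(−0.0492·5/12) = 16.3317
Current forward F = (S − I)·e^(rT) = (665.00 − 16.3317)·e^(0.0492·10/12) = 648.6683 × 1.041852 = 675.8164
Value (long) = (F − K)·e^(−rT) = (675.8164 − 658.18) × 0.959829 = 16.9279
Short position value = −(long value) = -kr 16.93

-kr 16.93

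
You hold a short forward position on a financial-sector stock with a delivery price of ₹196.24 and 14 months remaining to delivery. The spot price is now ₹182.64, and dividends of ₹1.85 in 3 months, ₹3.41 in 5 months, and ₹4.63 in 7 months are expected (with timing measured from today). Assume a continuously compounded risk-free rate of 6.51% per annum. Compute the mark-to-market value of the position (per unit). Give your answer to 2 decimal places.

₹8.84

PV(remaining dividends) I = 1.85·e^(−0.0651·3/12) + 3.41·e^(−0.0651·5/12) + 4.63·e^(−0.0651·7/12) = 9.5964
Current forward F = (S − I)·e^(rT) = (182.64 − 9.5964)·e^(0.0651·14/12) = 173.0436 × 1.078909 = 186.6983
Value (long) = (F − K)·e^(−rT) = (186.6983 − 196.24) × 0.926863 = -8.8438
Short position value = −(long value) = ₹8.84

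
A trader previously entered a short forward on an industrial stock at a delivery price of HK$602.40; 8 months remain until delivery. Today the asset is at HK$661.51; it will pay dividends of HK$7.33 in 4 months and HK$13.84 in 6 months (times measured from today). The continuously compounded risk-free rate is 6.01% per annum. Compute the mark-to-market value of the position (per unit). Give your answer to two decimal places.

-HK$62.15

PV(remaining dividends) I = 7.33·e^(−0.0601·4/12) + 13.84·e^(−0.0601·6/12) = 20.6149
Current forward F = (S − I)·e^(rT) = (661.51 − 20.6149)·e^(0.0601·8/12) = 640.8951 × 1.040880 = 667.0949
Value (long) = (F − K)·e^(−rT) = (667.0949 − 602.40) × 0.960725 = 62.1540
Short position value = −(long value) = -HK$62.15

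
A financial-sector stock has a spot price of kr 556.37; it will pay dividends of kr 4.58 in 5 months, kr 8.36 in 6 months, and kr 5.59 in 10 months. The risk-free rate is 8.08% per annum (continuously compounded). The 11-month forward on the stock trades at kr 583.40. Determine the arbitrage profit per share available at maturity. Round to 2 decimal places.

PV(dividends) I = 4.58·e^(−0.0808·5/12) + 8.36·e^(−0.0808·6/12) + 5.59·e^(−0.0808·10/12) = 17.6834
Fair forward F* = (S − I)·e^(rT) = (556.37 − 17.6834)·e^0.074067 = 538.6866 × 1.076879 = 580.1003
Market kr 583.40 > fair 580.1003: forward overpriced → cash-and-carry (borrow at r, buy the stock and collect the dividends, short the forward).
Profit at T = |F_mkt − F*| = |583.40 − 580.1003| = kr 3.30 per share

kr 3.30 per share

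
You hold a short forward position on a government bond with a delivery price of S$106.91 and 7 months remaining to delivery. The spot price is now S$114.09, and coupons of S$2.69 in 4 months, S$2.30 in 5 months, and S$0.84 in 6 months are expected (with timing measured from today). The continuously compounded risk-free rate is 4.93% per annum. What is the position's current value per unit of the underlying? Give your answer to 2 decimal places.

-S$4.49

PV(remaining coupons) I = 2.69·e^(−0.0493·4/12) + 2.30·e^(−0.0493·5/12) + 0.84·e^(−0.0493·6/12) = 5.7189
Current forward F = (S − I)·e^(rT) = (114.09 − 5.7189)·e^(0.0493·7/12) = 108.3711 × 1.029176 = 111.5329
Value (long) = (F − K)·e^(−rT) = (111.5329 − 106.91) × 0.971651 = 4.4918
Short position value = −(long value) = -S$4.49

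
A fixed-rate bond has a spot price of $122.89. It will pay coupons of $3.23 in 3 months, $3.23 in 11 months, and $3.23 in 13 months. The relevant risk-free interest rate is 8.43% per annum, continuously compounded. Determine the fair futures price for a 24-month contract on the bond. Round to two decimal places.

PV(coupons) I = 3.23·e^(−0.0843·3/12) + 3.23·e^(−0.0843·11/12) + 3.23·e^(−0.0843·13/12)
I = 3.1626 + 2.9898 + 2.9481 = 9.1005
F = (S − I)·e^(rT) = (122.89 − 9.1005) · e^(0.0843·24/12)
= 113.7895 · e^0.168600 = 113.7895 × 1.183647 = $134.69

$134.69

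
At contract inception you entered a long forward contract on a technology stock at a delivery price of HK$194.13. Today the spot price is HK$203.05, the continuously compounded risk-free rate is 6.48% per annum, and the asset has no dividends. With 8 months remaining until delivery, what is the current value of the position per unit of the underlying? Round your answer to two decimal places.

HK$17.13

Current fair forward for the remaining 8 months: F = S·e^(r·T), r = 0.0648
F = 203.05 · e^(0.0648 × 8/12) = 203.05 × 1.044147 = 212.0140
Value of long forward = (F − K)·e^(−rT) = (212.0140 − 194.13) · e^(−0.0648·8/12)
= 17.8840 × 0.957720 = 17.13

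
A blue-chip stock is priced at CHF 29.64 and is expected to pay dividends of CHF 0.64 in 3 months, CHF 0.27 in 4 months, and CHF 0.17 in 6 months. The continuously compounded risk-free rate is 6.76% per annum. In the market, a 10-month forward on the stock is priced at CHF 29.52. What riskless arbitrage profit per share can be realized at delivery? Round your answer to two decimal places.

CHF 0.72 per share

PV(dividends) I = 0.64·e^(−0.0676·3/12) + 0.27·e^(−0.0676·4/12) + 0.17·e^(−0.0676·6/12) = 1.0576
Fair forward F* = (S − I)·e^(rT) = (29.64 − 1.0576)·e^0.056333 = 28.5824 × 1.057950 = 30.2388
Market CHF 29.52 < fair 30.2388: forward underpriced → reverse cash-and-carry (short the stock, invest proceeds at r, pay the dividends, go long the forward).
Profit at T = |F_mkt − F*| = |29.52 − 30.2388| = CHF 0.72 per share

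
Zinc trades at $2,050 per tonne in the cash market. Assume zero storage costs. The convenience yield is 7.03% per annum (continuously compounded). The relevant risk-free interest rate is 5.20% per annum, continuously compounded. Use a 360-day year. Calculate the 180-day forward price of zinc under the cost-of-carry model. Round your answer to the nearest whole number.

Net carry = r + u − y = 0.0520 + 0.0000 − 0.0703 = -0.0183
F = S·e^((r+u−y)T) = 2050 · e^(-0.0183 × 180/360) = 2050 · e^-0.009150
= 2050 × 0.990892 = $2,031 per tonne

$2,031 per tonne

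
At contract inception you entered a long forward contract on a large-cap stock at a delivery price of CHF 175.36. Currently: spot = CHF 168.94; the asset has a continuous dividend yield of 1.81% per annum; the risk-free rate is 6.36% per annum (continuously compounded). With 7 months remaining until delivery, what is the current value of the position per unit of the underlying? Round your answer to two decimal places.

-CHF 1.81

Current fair forward for the remaining 7 months: F = S·e^((r − q)·T), (r − q) = 0.0636 − 0.0181 = 0.0455
F = 168.94 · e^(0.0455 × 7/12) = 168.94 × 1.026897 = 173.4840
Value of long forward = (F − K)·e^(−rT) = (173.4840 − 175.36) · e^(−0.0636·7/12)
= -1.8760 × 0.963580 = -1.81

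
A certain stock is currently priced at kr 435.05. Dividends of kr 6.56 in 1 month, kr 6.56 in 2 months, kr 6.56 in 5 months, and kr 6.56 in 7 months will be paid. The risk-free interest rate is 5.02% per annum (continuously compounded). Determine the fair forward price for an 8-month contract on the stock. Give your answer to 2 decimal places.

kr 423.14

PV(dividends) I = 6.56·e^(−0.0502·1/12) + 6.56·e^(−0.0502·2/12) + 6.56·e^(−0.0502·5/12) + 6.56·e^(−0.0502·7/12)
I = 6.5326 + 6.5053 + 6.4242 + 6.3707 = 25.8328
F = (S − I)·e^(rT) = (435.05 − 25.8328) · e^(0.0502·8/12)
= 409.2172 · e^0.033467 = 409.2172 × 1.034033 = kr 423.14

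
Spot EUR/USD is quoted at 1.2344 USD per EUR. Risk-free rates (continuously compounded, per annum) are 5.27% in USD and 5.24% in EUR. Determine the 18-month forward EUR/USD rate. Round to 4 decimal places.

1.2350

F = S·e^((r_USD − r_EUR)T) = 1.2344 · e^((0.0527 − 0.0524) × 18/12)
= 1.2344 · e^0.000450 = 1.2344 × 1.000450
F = 1.2350 USD per EUR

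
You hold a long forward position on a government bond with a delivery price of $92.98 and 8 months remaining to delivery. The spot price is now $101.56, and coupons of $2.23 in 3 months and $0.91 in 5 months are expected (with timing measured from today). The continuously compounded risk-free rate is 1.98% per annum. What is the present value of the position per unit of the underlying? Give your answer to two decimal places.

$6.68

PV(remaining coupons) I = 2.23·e^(−0.0198·3/12) + 0.91·e^(−0.0198·5/12) = 3.1215
Current forward F = (S − I)·e^(rT) = (101.56 − 3.1215)·e^(0.0198·8/12) = 98.4385 × 1.013288 = 99.7466
Value (long) = (F − K)·e^(−rT) = (99.7466 − 92.98) × 0.986887 = 6.6779
Value = $6.68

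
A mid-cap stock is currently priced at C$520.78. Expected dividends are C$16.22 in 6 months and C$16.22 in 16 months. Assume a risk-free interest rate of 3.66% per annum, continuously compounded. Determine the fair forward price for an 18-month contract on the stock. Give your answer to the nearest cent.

PV(dividends) I = 16.22·e^(−0.0366·6/12) + 16.22·e^(−0.0366·16/12)
I = 15.9259 + 15.4475 = 31.3734
F = (S − I)·e^(rT) = (520.78 − 31.3734) · e^(0.0366·18/12)
= 489.4066 · e^0.054900 = 489.4066 × 1.056435 = C$517.03

C$517.03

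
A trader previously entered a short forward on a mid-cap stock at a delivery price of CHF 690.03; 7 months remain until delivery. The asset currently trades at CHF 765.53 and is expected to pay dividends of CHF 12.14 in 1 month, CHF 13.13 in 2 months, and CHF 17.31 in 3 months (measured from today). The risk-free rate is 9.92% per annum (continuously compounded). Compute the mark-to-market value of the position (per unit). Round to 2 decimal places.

PV(remaining dividends) I = 12.14·e^(−0.0992·1/12) + 13.13·e^(−0.0992·2/12) + 17.31·e^(−0.0992·3/12) = 41.8407
Current forward F = (S − I)·e^(rT) = (765.53 − 41.8407)·e^(0.0992·7/12) = 723.6893 × 1.059574 = 766.8024
Value (long) = (F − K)·e^(−rT) = (766.8024 − 690.03) × 0.943776 = 72.4559
Short position value = −(long value) = -CHF 72.46

-CHF 72.46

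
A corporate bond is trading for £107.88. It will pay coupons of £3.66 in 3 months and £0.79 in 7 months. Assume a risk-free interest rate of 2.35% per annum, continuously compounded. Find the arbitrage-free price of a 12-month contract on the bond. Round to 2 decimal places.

£105.92

PV(coupons) I = 3.66·e^(−0.0235·3/12) + 0.79·e^(−0.0235·7/12)
I = 3.6386 + 0.7792 = 4.4178
F = (S − I)·e^(rT) = (107.88 − 4.4178) · e^(0.0235·12/12)
= 103.4622 · e^0.023500 = 103.4622 × 1.023778 = £105.92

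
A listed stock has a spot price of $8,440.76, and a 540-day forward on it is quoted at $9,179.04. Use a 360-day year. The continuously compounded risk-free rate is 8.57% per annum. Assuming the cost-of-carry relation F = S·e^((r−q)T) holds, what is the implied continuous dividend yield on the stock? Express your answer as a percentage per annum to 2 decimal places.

2.98%

From F = S·e^((r−q)T): (r − q) = ln(F/S)/T
ln(9179.04/8440.76) = ln(1.087466) = 0.083850
(r − q) = 0.083850 / (540/360) = 0.055900
q = r − ln(F/S)/T = 0.0857 − 0.055900 = 0.029800
q = 2.98%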